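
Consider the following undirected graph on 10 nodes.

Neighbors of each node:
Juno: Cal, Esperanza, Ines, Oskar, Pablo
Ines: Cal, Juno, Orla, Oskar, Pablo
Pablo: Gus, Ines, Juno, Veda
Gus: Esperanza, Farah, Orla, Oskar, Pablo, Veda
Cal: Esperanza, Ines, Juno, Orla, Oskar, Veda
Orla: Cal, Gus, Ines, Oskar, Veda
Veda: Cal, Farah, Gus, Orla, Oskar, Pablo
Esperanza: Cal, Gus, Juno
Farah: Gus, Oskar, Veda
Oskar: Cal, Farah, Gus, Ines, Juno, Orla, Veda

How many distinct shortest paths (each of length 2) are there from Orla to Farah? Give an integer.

The shortest distance is 2. The length-2 paths are: Orla–Gus–Farah; Orla–Veda–Farah; Orla–Oskar–Farah.
That gives 3 distinct shortest paths.

3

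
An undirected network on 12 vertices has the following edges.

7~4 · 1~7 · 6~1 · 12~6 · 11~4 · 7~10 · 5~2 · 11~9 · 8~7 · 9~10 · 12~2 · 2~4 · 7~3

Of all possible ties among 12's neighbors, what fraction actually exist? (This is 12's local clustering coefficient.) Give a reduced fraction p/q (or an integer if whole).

0

12's neighbors: 2 and 6 (k = 2).
Possible neighbor pairs: C(2,2) = 1. Edges among them: none → e = 0.
Clustering(12) = 0/1.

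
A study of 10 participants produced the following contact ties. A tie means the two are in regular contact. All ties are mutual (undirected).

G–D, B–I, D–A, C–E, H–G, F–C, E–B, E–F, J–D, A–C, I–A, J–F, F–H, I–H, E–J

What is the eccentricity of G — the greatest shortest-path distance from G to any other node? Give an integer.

3

Distances from G: A:2, B:3, C:3, D:1, E:3, F:2, H:1, I:2, J:2.
The largest is 3 (to C, E, and B), so the eccentricity of G is 3.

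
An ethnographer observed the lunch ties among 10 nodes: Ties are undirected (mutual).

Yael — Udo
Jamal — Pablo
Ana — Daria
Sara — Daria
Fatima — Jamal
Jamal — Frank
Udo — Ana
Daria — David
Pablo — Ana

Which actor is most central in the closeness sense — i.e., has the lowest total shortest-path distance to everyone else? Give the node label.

Farness (sum of distances to all others) for each node — Ana:17, Daria:21, David:29, Fatima:31, Frank:31, Jamal:23, Pablo:19, Sara:29, Udo:23, Yael:31.
The smallest farness is 17, for Ana, so Ana has the highest closeness.

Ana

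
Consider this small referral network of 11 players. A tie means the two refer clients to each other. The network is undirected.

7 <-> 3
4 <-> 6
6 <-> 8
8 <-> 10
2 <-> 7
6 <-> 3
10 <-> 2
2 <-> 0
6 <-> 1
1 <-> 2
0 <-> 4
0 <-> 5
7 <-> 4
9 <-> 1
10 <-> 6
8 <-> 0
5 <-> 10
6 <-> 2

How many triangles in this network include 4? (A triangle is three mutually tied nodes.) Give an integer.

0

4's neighbors are 0, 6, and 7, but none of them are tied to each other, so no triangle contains 4.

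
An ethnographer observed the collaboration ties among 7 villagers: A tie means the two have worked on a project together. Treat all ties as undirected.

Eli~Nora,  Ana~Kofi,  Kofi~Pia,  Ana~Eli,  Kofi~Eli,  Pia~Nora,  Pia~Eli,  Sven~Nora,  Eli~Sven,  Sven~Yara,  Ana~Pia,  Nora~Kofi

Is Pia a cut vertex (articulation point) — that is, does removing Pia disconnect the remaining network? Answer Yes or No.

Even without Pia, every remaining node can still reach every other (the residual graph is connected), so Pia is not a cut vertex.

No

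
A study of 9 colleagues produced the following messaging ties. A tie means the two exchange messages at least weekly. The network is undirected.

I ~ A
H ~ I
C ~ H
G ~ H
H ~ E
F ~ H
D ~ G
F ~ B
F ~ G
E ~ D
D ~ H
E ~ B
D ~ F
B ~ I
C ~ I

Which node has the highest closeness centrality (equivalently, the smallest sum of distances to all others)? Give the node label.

Farness (sum of distances to all others) for each node — A:19, B:13, C:14, D:13, E:14, F:13, G:14, H:10, I:12.
The smallest farness is 10, for H, so H has the highest closeness.

H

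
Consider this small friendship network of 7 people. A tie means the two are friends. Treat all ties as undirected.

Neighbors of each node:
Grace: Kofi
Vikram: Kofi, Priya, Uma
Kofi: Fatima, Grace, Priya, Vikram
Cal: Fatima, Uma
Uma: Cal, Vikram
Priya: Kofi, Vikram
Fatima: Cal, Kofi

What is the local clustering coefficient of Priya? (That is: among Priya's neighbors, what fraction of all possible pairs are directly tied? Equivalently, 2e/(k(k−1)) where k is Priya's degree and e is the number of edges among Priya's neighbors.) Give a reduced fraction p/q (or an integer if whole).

Priya's neighbors: Kofi and Vikram (k = 2).
Possible neighbor pairs: C(2,2) = 1. Edges among them: Kofi–Vikram → e = 1.
Clustering(Priya) = 1/1.

1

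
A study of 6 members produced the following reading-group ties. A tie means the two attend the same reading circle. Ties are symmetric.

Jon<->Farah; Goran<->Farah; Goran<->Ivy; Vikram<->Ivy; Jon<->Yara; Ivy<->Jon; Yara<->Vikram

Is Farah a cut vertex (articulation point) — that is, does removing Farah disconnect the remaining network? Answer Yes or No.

Even without Farah, every remaining node can still reach every other (the residual graph is connected), so Farah is not a cut vertex.

No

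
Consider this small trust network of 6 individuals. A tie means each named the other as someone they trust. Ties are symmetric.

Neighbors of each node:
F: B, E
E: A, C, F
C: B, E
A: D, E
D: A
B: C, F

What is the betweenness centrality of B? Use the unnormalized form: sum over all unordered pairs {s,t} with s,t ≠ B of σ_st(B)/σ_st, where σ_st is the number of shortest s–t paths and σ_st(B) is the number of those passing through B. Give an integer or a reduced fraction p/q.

Pairs whose geodesics pass through B — C–F: 1/2.
All other pairs contribute 0.
Summing the contributions gives betweenness(B) = 1/2.

1/2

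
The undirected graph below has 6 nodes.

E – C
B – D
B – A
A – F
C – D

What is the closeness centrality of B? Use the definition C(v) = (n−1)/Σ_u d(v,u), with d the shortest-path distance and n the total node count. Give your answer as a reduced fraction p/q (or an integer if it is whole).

Distances from B: A:1, C:2, D:1, E:3, F:2. Sum = 9.
n = 6, so closeness = 5/9.

5/9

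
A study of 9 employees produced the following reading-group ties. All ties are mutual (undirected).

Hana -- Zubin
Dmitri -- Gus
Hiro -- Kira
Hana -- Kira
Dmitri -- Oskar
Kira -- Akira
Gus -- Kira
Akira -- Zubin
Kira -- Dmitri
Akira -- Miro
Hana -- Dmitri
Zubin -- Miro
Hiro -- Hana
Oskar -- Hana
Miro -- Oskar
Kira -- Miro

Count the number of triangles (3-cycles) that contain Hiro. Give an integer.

1

Hiro's neighbors: Hana and Kira.
Neighbor pairs that are themselves tied: Hiro–Hana–Kira. Each forms one triangle with Hiro, for 1 in total.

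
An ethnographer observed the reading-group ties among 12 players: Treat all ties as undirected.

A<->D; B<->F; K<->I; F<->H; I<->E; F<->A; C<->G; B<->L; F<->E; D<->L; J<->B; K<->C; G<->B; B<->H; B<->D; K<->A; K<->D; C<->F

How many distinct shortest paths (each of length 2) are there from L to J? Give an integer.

1

The shortest distance is 2, and the only length-2 path is L–B–J. So there is exactly 1 shortest path.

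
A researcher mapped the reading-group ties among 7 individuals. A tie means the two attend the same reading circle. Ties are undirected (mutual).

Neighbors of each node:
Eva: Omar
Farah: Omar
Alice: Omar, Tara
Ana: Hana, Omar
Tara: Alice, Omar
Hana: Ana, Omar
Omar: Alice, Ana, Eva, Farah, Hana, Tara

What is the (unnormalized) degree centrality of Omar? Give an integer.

6

Omar is directly tied to Alice, Ana, Eva, Farah, Hana, and Tara. That is 6 neighbors, so the degree of Omar is 6.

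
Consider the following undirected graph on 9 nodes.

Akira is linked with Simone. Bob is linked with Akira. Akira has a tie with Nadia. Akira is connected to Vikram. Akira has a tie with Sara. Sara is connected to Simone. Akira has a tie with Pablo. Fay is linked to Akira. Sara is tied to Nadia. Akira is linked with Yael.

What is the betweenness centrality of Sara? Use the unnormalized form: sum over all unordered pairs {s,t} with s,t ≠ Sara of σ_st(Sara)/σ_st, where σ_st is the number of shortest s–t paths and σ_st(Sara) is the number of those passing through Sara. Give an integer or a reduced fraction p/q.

Pairs whose geodesics pass through Sara — Simone–Nadia: 1/2.
All other pairs contribute 0.
Summing the contributions gives betweenness(Sara) = 1/2.

1/2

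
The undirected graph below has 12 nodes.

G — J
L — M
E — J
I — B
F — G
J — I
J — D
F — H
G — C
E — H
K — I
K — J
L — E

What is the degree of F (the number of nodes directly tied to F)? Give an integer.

2

F is directly tied to G and H. That is 2 neighbors, so the degree of F is 2.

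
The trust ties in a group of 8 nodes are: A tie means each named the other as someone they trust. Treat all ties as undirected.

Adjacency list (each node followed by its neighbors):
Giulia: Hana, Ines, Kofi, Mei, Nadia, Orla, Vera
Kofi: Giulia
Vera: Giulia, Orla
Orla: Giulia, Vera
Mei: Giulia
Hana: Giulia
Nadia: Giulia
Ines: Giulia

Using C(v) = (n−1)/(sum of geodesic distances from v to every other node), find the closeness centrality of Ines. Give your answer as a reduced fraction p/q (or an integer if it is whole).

Distances from Ines: Giulia:1, Hana:2, Kofi:2, Mei:2, Nadia:2, Orla:2, Vera:2. Sum = 13.
n = 8, so closeness = 7/13.

7/13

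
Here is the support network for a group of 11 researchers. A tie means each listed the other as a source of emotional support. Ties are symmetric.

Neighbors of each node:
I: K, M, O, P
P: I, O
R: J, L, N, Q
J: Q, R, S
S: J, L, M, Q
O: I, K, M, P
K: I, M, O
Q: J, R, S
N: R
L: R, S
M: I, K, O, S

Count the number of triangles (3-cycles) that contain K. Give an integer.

3

K's neighbors: I, M, and O.
Neighbor pairs that are themselves tied: K–I–M; K–I–O; K–M–O. Each forms one triangle with K, for 3 in total.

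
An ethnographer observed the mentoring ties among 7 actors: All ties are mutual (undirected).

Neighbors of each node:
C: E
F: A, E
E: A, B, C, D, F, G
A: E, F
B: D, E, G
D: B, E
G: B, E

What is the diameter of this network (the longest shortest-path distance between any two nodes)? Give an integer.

Eccentricity of each node (its greatest distance to any other): A:2, B:2, C:2, D:2, E:1, F:2, G:2.
The maximum eccentricity is 2, realized for instance by the pair D–G via D – E – G. So the diameter is 2.

2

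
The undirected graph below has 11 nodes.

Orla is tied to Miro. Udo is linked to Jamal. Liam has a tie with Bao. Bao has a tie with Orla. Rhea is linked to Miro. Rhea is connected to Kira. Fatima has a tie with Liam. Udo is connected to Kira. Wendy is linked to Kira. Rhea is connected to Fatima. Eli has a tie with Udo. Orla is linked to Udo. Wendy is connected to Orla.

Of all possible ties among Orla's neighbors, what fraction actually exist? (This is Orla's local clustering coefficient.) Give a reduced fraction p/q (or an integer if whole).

0

Orla's neighbors: Bao, Miro, Udo, and Wendy (k = 4).
Possible neighbor pairs: C(4,2) = 6. Edges among them: none → e = 0.
Clustering(Orla) = 0/6 = 0.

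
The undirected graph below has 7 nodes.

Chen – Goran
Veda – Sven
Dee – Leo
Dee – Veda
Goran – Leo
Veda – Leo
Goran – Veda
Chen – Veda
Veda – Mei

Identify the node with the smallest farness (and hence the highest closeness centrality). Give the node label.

Farness (sum of distances to all others) for each node — Chen:10, Dee:10, Goran:9, Leo:9, Mei:11, Sven:11, Veda:6.
The smallest farness is 6, for Veda, so Veda has the highest closeness.

Veda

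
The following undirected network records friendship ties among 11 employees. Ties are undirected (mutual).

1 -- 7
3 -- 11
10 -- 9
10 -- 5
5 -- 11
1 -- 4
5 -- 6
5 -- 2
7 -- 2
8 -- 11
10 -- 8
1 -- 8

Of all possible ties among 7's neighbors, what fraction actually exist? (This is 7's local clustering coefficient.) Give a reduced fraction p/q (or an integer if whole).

0

7's neighbors: 1 and 2 (k = 2).
Possible neighbor pairs: C(2,2) = 1. Edges among them: none → e = 0.
Clustering(7) = 0/1.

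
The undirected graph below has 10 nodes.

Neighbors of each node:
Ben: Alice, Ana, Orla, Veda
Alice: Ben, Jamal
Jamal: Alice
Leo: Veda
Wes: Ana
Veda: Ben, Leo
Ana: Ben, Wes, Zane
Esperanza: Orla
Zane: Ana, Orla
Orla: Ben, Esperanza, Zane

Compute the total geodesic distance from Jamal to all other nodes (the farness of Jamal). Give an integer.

Distances from Jamal: Alice:1, Ana:3, Ben:2, Esperanza:4, Leo:4, Orla:3, Veda:3, Wes:4, Zane:4.
Sum = 1 + 3 + 2 + 4 + 4 + 3 + 3 + 4 + 4 = 28.

28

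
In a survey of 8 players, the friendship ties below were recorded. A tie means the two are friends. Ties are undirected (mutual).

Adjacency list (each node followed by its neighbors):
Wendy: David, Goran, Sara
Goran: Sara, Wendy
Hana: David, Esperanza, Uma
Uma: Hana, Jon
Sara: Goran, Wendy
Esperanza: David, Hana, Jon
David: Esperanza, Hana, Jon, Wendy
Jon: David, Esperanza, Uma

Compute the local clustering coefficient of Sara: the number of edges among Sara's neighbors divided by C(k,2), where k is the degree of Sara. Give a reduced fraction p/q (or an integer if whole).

1

Sara's neighbors: Goran and Wendy (k = 2).
Possible neighbor pairs: C(2,2) = 1. Edges among them: Goran–Wendy → e = 1.
Clustering(Sara) = 1/1.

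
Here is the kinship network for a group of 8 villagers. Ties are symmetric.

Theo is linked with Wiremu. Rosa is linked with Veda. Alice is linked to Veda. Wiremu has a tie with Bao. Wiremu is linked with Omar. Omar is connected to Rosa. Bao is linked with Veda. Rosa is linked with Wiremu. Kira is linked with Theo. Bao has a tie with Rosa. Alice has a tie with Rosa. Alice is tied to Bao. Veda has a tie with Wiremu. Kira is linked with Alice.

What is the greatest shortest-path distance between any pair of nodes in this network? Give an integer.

3

Eccentricity of each node (its greatest distance to any other): Alice:2, Bao:2, Kira:3, Omar:3, Rosa:2, Theo:2, Veda:2, Wiremu:2.
The maximum eccentricity is 3, realized for instance by the pair Kira–Omar via Kira – Alice – Rosa – Omar. So the diameter is 3.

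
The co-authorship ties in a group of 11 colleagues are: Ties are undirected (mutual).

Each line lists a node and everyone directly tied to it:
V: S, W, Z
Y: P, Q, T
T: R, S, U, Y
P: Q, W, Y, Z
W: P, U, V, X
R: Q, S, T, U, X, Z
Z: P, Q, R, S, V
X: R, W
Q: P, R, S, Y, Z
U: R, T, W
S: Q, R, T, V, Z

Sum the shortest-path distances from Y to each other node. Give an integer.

Distances from Y: P:1, Q:1, R:2, S:2, T:1, U:2, V:3, W:2, X:3, Z:2.
Sum = 1 + 1 + 2 + 2 + 1 + 2 + 3 + 2 + 3 + 2 = 19.

19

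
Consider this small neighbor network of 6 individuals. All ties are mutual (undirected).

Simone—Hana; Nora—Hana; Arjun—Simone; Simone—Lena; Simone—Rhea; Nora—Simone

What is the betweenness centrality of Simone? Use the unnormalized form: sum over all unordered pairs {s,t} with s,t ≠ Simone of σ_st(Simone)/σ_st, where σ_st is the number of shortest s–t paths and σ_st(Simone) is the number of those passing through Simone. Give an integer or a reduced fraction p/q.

Pairs whose geodesics pass through Simone — Hana–Arjun: 1; Hana–Lena: 1; Hana–Rhea: 1; Arjun–Lena: 1; Arjun–Rhea: 1; Arjun–Nora: 1; Lena–Rhea: 1; Lena–Nora: 1; Rhea–Nora: 1.
All other pairs contribute 0.
Summing the contributions gives betweenness(Simone) = 9.

9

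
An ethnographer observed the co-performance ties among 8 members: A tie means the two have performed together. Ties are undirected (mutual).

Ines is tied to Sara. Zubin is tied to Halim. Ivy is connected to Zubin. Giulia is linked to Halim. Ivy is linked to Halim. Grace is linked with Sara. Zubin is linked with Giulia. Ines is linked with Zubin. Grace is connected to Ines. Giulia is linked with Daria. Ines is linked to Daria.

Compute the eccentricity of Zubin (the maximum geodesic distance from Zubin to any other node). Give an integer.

2

Distances from Zubin: Daria:2, Giulia:1, Grace:2, Halim:1, Ines:1, Ivy:1, Sara:2.
The largest is 2 (to Daria, Grace, and Sara), so the eccentricity of Zubin is 2.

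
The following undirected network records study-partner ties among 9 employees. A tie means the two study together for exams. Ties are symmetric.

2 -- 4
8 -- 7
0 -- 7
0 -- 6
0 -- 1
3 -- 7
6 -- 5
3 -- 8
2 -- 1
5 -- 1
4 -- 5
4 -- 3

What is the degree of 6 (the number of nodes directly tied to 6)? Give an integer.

6 is directly tied to 0 and 5. That is 2 neighbors, so the degree of 6 is 2.

2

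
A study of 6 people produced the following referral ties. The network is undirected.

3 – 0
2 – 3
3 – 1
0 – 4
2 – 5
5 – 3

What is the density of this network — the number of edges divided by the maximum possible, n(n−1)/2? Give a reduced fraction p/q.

There are 6 edges and 6 nodes, so the maximum possible is C(6,2) = 15.
Density = 6/15 = 2/5.

2/5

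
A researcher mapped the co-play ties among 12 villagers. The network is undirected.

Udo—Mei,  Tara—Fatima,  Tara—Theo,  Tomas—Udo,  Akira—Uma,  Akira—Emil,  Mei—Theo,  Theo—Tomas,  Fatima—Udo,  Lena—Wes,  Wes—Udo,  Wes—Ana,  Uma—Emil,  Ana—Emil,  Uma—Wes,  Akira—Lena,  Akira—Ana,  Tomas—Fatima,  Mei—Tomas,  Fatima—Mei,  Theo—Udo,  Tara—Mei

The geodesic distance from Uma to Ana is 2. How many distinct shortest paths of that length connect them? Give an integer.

3

The shortest distance is 2. The length-2 paths are: Uma–Wes–Ana; Uma–Akira–Ana; Uma–Emil–Ana.
That gives 3 distinct shortest paths.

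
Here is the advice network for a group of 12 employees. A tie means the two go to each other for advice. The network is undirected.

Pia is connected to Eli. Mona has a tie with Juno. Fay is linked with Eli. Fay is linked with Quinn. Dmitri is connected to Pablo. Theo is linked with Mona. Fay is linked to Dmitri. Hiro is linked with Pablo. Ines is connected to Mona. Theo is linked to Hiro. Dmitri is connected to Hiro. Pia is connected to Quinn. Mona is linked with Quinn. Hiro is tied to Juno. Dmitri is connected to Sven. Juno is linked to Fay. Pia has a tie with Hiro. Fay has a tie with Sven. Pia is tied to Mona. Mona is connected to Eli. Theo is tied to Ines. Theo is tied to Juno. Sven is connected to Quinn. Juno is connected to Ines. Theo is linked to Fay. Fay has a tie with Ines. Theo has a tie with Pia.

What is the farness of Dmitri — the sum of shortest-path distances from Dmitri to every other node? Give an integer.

Distances from Dmitri: Eli:2, Fay:1, Hiro:1, Ines:2, Juno:2, Mona:3, Pablo:1, Pia:2, Quinn:2, Sven:1, Theo:2.
Sum = 2 + 1 + 1 + 2 + 2 + 3 + 1 + 2 + 2 + 1 + 2 = 19.

19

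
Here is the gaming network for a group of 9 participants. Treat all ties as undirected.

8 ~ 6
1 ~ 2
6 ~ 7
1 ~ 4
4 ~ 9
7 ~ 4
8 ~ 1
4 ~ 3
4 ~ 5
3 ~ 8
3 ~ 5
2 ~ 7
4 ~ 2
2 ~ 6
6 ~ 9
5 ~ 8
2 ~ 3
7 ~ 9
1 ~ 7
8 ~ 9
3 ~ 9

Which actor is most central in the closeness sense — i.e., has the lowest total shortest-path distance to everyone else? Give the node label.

4

Farness (sum of distances to all others) for each node — 1:12, 2:11, 3:11, 4:10, 5:13, 6:12, 7:11, 8:11, 9:11.
The smallest farness is 10, for 4, so 4 has the highest closeness.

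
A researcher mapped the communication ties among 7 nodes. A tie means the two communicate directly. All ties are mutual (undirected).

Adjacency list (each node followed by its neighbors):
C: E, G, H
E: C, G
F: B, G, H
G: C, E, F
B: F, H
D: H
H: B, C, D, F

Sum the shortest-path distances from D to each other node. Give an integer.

Distances from D: B:2, C:2, E:3, F:2, G:3, H:1.
Sum = 2 + 2 + 3 + 2 + 3 + 1 = 13.

13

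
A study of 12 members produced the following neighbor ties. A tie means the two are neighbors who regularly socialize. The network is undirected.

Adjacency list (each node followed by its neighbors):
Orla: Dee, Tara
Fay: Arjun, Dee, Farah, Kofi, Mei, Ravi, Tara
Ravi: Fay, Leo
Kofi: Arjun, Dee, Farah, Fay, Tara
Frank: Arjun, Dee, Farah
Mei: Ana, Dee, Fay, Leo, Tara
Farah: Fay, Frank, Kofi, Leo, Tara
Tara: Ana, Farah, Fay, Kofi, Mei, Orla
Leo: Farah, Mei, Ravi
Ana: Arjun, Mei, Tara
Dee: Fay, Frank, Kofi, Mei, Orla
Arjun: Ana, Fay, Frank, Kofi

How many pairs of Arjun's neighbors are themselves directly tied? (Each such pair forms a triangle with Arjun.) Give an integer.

Arjun's neighbors: Ana, Fay, Frank, and Kofi.
Neighbor pairs that are themselves tied: Arjun–Fay–Kofi. Each forms one triangle with Arjun, for 1 in total.

1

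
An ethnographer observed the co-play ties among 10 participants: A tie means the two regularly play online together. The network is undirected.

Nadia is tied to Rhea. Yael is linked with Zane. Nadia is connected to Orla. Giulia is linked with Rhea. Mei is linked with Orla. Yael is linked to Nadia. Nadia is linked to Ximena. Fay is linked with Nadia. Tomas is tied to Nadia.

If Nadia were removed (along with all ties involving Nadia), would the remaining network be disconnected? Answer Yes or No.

Yes

Removing Nadia leaves {Fay} with no path to {Mei and Orla}, so the network splits into 6 components. Nadia is a cut vertex.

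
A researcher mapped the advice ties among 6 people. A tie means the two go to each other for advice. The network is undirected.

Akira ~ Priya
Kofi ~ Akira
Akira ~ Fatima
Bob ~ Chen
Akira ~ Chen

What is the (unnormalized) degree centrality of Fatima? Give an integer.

Fatima is directly tied to Akira. That is 1 neighbor, so the degree of Fatima is 1.

1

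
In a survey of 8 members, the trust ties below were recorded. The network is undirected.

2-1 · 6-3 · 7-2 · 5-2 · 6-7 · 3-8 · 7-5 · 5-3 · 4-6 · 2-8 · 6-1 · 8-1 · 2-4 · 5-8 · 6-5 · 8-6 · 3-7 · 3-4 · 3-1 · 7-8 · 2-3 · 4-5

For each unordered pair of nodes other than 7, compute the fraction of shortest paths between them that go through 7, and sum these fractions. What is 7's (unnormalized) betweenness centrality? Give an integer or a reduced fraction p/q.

1/6

Pairs whose geodesics pass through 7 — 2–6: 1/6.
All other pairs contribute 0.
Summing the contributions gives betweenness(7) = 1/6.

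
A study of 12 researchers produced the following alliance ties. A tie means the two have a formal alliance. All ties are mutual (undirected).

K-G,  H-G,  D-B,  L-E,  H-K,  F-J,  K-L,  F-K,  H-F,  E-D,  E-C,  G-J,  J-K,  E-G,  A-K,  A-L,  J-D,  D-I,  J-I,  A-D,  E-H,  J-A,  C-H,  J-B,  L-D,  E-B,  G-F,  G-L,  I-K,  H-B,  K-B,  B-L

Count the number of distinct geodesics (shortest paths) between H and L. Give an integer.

4

The shortest distance is 2. The length-2 paths are: H–B–L; H–E–L; H–G–L; H–K–L.
That gives 4 distinct shortest paths.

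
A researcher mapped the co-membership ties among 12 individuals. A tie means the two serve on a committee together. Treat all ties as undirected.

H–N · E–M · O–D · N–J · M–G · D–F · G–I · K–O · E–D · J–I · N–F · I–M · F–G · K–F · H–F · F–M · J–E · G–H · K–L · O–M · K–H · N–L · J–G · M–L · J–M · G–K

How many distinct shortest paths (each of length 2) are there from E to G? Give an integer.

The shortest distance is 2. The length-2 paths are: E–M–G; E–J–G.
That gives 2 distinct shortest paths.

2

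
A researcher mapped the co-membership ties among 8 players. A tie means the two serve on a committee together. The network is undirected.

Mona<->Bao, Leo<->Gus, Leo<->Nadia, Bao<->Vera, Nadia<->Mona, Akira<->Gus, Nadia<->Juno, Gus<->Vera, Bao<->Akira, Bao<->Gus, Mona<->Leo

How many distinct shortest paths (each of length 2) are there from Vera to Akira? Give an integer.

The shortest distance is 2. The length-2 paths are: Vera–Gus–Akira; Vera–Bao–Akira.
That gives 2 distinct shortest paths.

2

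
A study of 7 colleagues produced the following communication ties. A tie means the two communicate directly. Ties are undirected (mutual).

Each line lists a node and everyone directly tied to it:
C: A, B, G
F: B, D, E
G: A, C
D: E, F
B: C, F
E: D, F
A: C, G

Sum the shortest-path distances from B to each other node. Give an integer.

Distances from B: A:2, C:1, D:2, E:2, F:1, G:2.
Sum = 2 + 1 + 2 + 2 + 1 + 2 = 10.

10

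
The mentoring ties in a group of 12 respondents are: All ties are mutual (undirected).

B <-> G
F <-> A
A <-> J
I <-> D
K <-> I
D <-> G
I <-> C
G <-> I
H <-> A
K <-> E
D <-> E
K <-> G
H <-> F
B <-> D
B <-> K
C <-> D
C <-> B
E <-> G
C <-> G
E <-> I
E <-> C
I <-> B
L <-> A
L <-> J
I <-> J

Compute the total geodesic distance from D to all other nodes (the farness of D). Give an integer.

Distances from D: A:3, B:1, C:1, E:1, F:4, G:1, H:4, I:1, J:2, K:2, L:3.
Sum = 3 + 1 + 1 + 1 + 4 + 1 + 4 + 1 + 2 + 2 + 3 = 23.

23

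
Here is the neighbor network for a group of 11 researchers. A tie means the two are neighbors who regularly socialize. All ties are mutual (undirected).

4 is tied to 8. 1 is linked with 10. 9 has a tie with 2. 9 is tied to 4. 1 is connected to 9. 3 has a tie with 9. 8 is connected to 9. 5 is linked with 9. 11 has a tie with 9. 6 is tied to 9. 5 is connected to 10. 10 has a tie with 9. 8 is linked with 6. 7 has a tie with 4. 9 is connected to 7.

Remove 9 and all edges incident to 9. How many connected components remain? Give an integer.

5

Without 9, the remaining ties split the others into: {4, 6, 7, 8}; {1, 5, 10}; {2}; {3}; {11}.
That's 5 separate components.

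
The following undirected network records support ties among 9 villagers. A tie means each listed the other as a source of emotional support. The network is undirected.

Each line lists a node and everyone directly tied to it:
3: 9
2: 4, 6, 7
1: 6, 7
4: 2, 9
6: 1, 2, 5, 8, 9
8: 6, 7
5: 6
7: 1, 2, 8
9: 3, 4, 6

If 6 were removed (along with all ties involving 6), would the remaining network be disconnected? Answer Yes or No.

Removing 6 leaves {1, 2, 3, 4, 7, 8, and 9} with no path to {5}, so the network splits into 2 components. 6 is a cut vertex.

Yes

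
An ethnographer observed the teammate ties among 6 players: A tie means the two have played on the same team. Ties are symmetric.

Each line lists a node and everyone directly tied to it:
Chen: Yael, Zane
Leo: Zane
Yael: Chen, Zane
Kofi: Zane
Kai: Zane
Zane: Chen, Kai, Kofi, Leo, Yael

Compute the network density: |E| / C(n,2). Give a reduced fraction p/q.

2/5

There are 6 edges and 6 nodes, so the maximum possible is C(6,2) = 15.
Density = 6/15 = 2/5.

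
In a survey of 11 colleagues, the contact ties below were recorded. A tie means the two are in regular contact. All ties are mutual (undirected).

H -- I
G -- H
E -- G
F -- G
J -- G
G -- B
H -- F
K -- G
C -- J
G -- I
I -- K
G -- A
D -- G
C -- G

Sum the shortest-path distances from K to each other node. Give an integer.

Distances from K: A:2, B:2, C:2, D:2, E:2, F:2, G:1, H:2, I:1, J:2.
Sum = 2 + 2 + 2 + 2 + 2 + 2 + 1 + 2 + 1 + 2 = 18.

18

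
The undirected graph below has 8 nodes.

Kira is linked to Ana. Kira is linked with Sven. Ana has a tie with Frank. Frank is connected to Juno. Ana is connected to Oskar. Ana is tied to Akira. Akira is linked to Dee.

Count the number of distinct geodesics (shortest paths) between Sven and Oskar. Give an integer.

1

The shortest distance is 3, and the only length-3 path is Sven–Kira–Ana–Oskar. So there is exactly 1 shortest path.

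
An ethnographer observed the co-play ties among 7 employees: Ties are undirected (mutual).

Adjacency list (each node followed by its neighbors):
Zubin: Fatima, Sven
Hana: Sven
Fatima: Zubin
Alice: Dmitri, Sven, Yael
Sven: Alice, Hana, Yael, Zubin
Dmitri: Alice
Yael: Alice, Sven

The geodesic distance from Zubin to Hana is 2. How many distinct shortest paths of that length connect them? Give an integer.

1

The shortest distance is 2, and the only length-2 path is Zubin–Sven–Hana. So there is exactly 1 shortest path.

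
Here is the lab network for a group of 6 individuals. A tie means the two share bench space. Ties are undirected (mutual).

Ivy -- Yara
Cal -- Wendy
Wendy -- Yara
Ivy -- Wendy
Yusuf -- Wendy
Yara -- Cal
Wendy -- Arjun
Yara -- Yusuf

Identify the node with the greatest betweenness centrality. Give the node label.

Wendy

Unnormalized betweenness of each node: Arjun:0, Cal:0, Ivy:0, Wendy:11/2, Yara:3/2, Yusuf:0.
Wendy has the largest value, 11/2, making it the main broker — the node through which the most shortest paths run.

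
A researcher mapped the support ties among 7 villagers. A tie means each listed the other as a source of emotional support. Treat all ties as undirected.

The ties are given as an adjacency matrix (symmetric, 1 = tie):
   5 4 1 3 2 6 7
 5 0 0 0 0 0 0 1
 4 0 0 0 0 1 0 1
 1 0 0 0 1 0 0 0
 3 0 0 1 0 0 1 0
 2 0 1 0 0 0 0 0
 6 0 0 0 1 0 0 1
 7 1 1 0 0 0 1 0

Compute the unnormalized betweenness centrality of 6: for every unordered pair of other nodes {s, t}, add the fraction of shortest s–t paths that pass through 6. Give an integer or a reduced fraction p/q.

Pairs whose geodesics pass through 6 — 5–1: 1; 5–3: 1; 4–1: 1; 4–3: 1; 1–2: 1; 1–7: 1; 3–2: 1; 3–7: 1.
All other pairs contribute 0.
Summing the contributions gives betweenness(6) = 8.

8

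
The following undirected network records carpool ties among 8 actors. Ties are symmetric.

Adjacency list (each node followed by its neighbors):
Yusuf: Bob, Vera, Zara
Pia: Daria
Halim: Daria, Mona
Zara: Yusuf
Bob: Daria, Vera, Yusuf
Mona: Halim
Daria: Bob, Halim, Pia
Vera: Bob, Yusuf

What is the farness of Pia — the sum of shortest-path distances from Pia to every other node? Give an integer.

18

Distances from Pia: Bob:2, Daria:1, Halim:2, Mona:3, Vera:3, Yusuf:3, Zara:4.
Sum = 2 + 1 + 2 + 3 + 3 + 3 + 4 = 18.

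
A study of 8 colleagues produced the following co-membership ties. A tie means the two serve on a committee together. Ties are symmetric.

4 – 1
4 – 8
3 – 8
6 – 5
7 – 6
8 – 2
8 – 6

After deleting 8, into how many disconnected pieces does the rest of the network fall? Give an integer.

4

Without 8, the remaining ties split the others into: {2}; {1, 4}; {3}; {5, 6, 7}.
That's 4 separate components.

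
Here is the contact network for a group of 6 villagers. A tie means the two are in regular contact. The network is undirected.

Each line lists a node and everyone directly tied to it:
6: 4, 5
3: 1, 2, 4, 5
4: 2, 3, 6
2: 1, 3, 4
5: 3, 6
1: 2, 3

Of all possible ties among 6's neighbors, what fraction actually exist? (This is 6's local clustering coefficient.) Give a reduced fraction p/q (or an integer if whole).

0

6's neighbors: 4 and 5 (k = 2).
Possible neighbor pairs: C(2,2) = 1. Edges among them: none → e = 0.
Clustering(6) = 0/1.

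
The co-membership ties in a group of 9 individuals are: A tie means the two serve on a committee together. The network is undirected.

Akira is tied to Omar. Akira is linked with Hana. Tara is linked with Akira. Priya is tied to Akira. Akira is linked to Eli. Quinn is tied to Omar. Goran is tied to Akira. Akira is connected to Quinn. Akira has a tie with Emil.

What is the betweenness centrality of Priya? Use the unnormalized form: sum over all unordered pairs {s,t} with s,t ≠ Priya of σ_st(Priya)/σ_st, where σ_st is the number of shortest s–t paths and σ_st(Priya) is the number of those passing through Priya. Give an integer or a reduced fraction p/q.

0

No shortest path between any pair of other nodes passes through Priya.
Summing the contributions gives betweenness(Priya) = 0.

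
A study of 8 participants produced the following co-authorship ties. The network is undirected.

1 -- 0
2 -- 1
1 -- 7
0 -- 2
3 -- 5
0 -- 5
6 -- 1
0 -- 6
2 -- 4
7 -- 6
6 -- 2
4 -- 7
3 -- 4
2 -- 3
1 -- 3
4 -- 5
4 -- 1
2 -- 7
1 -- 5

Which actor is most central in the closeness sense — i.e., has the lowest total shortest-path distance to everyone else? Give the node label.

1

Farness (sum of distances to all others) for each node — 0:10, 1:7, 2:8, 3:10, 4:9, 5:10, 6:10, 7:10.
The smallest farness is 7, for 1, so 1 has the highest closeness.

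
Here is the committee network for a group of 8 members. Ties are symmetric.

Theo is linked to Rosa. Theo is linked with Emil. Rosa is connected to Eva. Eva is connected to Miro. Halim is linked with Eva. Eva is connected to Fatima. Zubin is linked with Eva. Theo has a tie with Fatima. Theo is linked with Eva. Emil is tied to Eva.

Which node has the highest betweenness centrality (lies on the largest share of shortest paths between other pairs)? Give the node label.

Unnormalized betweenness of each node: Emil:0, Eva:33/2, Fatima:0, Halim:0, Miro:0, Rosa:0, Theo:3/2, Zubin:0.
Eva has the largest value, 33/2, making it the main broker — the node through which the most shortest paths run.

Eva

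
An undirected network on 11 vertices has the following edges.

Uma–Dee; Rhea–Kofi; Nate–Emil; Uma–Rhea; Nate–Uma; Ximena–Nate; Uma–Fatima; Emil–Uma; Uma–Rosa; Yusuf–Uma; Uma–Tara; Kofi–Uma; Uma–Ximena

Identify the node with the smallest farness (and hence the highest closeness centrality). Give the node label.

Farness (sum of distances to all others) for each node — Dee:19, Emil:18, Fatima:19, Kofi:18, Nate:17, Rhea:18, Rosa:19, Tara:19, Uma:10, Ximena:18, Yusuf:19.
The smallest farness is 10, for Uma, so Uma has the highest closeness.

Uma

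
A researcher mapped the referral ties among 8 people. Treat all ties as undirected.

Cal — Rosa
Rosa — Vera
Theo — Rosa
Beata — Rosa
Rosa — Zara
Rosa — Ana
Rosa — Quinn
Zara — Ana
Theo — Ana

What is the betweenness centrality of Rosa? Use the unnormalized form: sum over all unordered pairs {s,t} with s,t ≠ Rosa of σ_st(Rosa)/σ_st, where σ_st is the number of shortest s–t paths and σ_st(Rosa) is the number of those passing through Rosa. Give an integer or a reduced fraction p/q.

37/2

Pairs whose geodesics pass through Rosa — Vera–Cal: 1; Vera–Theo: 1; Vera–Zara: 1; Vera–Ana: 1; Vera–Quinn: 1; Vera–Beata: 1; Cal–Theo: 1; Cal–Zara: 1; Cal–Ana: 1; Cal–Quinn: 1; Cal–Beata: 1; Theo–Zara: 1/2; Theo–Quinn: 1; Theo–Beata: 1 … (+5 more pairs).
All other pairs contribute 0.
Summing the contributions gives betweenness(Rosa) = 37/2.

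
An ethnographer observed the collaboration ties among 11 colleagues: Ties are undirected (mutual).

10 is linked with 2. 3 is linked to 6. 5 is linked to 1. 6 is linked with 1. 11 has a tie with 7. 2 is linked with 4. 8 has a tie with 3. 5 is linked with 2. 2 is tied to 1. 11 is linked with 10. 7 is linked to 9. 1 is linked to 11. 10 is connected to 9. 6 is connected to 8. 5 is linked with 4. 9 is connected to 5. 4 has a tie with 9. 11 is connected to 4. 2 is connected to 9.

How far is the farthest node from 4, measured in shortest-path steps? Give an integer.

4

Distances from 4: 1:2, 2:1, 3:4, 5:1, 6:3, 7:2, 8:4, 9:1, 10:2, 11:1.
The largest is 4 (to 3 and 8), so the eccentricity of 4 is 4.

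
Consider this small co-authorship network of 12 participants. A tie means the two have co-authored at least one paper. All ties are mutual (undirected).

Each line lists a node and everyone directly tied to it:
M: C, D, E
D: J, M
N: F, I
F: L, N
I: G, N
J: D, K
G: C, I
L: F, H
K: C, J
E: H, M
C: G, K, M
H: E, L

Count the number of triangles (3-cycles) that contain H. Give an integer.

H's neighbors are E and L, but none of them are tied to each other, so no triangle contains H.

0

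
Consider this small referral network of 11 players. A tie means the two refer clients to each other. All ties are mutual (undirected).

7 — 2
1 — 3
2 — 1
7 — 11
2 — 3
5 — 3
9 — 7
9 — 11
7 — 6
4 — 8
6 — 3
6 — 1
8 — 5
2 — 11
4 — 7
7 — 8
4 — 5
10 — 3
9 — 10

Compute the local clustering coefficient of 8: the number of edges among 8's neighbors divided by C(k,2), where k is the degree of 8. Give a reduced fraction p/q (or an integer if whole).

2/3

8's neighbors: 4, 5, and 7 (k = 3).
Possible neighbor pairs: C(3,2) = 3. Edges among them: 4–5, 4–7 → e = 2.
Clustering(8) = 2/3.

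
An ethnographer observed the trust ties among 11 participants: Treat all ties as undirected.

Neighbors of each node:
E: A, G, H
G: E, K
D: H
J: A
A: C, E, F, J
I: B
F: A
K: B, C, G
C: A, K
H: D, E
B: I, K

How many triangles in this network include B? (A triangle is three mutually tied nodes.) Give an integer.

B's neighbors are I and K, but none of them are tied to each other, so no triangle contains B.

0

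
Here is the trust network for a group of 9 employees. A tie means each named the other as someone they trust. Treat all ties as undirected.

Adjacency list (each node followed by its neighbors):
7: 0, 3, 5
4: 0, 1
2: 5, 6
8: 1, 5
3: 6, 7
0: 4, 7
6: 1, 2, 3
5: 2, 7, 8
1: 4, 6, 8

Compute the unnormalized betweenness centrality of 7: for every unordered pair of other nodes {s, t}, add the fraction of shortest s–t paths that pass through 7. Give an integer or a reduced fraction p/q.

Pairs whose geodesics pass through 7 — 8–3: 1/2; 8–0: 1/2; 5–3: 1; 5–0: 1; 5–4: 1/2; 2–0: 1; 6–0: 1/2; 3–0: 1; 3–4: 1/2.
All other pairs contribute 0.
Summing the contributions gives betweenness(7) = 13/2.

13/2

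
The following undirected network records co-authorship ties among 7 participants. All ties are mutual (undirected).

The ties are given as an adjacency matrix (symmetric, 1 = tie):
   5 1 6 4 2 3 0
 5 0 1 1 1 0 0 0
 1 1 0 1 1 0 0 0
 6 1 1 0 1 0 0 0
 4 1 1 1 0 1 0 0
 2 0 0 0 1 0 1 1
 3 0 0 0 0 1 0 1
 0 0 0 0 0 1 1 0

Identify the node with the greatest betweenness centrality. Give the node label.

4

Unnormalized betweenness of each node: 0:0, 1:0, 2:8, 3:0, 4:9, 5:0, 6:0.
4 has the largest value, 9, making it the main broker — the node through which the most shortest paths run.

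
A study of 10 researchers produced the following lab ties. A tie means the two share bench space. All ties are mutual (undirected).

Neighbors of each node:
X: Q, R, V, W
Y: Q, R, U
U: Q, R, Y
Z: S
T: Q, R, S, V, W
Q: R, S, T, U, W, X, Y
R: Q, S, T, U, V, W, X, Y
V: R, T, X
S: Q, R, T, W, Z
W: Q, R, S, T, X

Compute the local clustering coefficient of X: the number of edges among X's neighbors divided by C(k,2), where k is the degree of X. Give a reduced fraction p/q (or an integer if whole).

X's neighbors: Q, R, V, and W (k = 4).
Possible neighbor pairs: C(4,2) = 6. Edges among them: Q–R, Q–W, R–V, R–W → e = 4.
Clustering(X) = 4/6 = 2/3.

2/3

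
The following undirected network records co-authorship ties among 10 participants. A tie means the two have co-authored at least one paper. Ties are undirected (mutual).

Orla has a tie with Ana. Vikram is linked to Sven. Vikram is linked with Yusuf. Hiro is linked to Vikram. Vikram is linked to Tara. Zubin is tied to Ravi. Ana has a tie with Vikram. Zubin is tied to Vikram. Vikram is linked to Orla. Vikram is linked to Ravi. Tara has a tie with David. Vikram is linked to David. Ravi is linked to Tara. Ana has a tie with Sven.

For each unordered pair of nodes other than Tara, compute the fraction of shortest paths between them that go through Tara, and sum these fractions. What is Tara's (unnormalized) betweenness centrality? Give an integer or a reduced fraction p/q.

1/2

Pairs whose geodesics pass through Tara — David–Ravi: 1/2.
All other pairs contribute 0.
Summing the contributions gives betweenness(Tara) = 1/2.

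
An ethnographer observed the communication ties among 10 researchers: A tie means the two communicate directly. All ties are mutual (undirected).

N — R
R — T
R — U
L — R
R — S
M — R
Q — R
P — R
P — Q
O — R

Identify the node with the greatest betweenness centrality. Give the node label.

R

Unnormalized betweenness of each node: L:0, M:0, N:0, O:0, P:0, Q:0, R:35, S:0, T:0, U:0.
R has the largest value, 35, making it the main broker — the node through which the most shortest paths run.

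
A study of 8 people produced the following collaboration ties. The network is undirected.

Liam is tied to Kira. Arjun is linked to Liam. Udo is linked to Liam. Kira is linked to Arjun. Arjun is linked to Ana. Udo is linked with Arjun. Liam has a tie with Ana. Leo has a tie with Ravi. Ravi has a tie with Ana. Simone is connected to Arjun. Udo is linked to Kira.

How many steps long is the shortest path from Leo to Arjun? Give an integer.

One shortest route is Leo – Ravi – Ana – Arjun, which uses 3 edges, and at distance 2 from Leo we only reach {Ana}, which does not include Arjun. So d(Leo,Arjun) = 3.

3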